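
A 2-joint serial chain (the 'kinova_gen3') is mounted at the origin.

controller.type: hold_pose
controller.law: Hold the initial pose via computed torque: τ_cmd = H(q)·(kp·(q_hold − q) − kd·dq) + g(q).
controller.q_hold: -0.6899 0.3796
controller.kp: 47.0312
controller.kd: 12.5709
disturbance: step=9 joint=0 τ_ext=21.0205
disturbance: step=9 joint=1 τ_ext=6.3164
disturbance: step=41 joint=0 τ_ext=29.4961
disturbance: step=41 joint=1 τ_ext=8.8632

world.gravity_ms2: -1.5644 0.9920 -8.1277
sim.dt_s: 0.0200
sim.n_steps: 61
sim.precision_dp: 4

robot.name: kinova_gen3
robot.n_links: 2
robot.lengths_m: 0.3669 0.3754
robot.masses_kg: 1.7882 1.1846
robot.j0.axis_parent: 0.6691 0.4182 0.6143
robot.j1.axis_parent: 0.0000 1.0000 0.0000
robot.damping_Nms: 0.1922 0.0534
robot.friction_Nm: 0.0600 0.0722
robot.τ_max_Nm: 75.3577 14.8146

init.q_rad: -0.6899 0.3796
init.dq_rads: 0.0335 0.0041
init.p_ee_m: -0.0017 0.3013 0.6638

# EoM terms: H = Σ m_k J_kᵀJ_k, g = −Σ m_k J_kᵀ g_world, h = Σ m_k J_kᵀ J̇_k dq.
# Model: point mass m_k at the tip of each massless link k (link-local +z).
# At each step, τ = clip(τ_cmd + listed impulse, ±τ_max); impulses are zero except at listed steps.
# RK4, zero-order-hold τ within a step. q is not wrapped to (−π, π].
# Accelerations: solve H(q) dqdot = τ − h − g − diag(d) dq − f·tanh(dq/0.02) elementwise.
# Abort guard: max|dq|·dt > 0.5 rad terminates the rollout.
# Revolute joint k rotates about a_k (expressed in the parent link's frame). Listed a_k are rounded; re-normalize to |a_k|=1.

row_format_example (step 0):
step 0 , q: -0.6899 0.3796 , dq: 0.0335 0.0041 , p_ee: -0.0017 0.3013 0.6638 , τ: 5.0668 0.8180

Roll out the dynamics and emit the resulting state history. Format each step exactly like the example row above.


step 1 , q: -0.6893 0.3797 , dq: 0.0223 0.0037 , p_ee: -0.0016 0.3010 0.6639 , τ: 5.1150 0.8318
step 2 , q: -0.6890 0.3797 , dq: 0.0141 0.0030 , p_ee: -0.0015 0.3009 0.6640 , τ: 5.1526 0.8432
step 3 , q: -0.6888 0.3798 , dq: 0.0082 0.0022 , p_ee: -0.0015 0.3008 0.6640 , τ: 5.1805 0.8522
step 4 , q: -0.6886 0.3798 , dq: 0.0043 0.0013 , p_ee: -0.0015 0.3007 0.6640 , τ: 5.2005 0.8590
step 5 , q: -0.6886 0.3799 , dq: 0.0016 0.0007 , p_ee: -0.0015 0.3007 0.6641 , τ: 5.2147 0.8641
step 6 , q: -0.6886 0.3799 , dq: -0.0001 0.0001 , p_ee: -0.0015 0.3007 0.6641 , τ: 5.2247 0.8679
step 7 , q: -0.6886 0.3799 , dq: -0.0012 -0.0002 , p_ee: -0.0015 0.3007 0.6641 , τ: 5.2319 0.8706
step 8 , q: -0.6886 0.3799 , dq: -0.0019 -0.0005 , p_ee: -0.0015 0.3007 0.6641 , τ: 5.2370 0.8727
step 9 , q: -0.6886 0.3798 , dq: -0.0023 -0.0006 , p_ee: -0.0015 0.3007 0.6640 , τ: 26.2613 7.1906
step 10 , q: -0.6793 0.3798 , dq: 0.9400 -0.0008 , p_ee: -0.0006 0.2965 0.6659 , τ: -0.2455 -0.7857
step 11 , q: -0.6630 0.3798 , dq: 0.6863 -0.0033 , p_ee: 0.0010 0.2893 0.6691 , τ: 0.7621 -0.4976
step 12 , q: -0.6513 0.3797 , dq: 0.4813 -0.0004 , p_ee: 0.0022 0.2840 0.6713 , τ: 1.6047 -0.2622
step 13 , q: -0.6433 0.3798 , dq: 0.3178 0.0024 , p_ee: 0.0031 0.2805 0.6728 , τ: 2.3079 -0.0647
step 14 , q: -0.6383 0.3798 , dq: 0.1891 0.0039 , p_ee: 0.0037 0.2782 0.6738 , τ: 2.8933 0.1025
step 15 , q: -0.6355 0.3799 , dq: 0.0890 0.0043 , p_ee: 0.0040 0.2769 0.6743 , τ: 3.3795 0.2441
step 16 , q: -0.6345 0.3800 , dq: 0.0124 0.0037 , p_ee: 0.0041 0.2765 0.6745 , τ: 3.7806 0.3637
step 17 , q: -0.6348 0.3800 , dq: -0.0406 -0.0002 , p_ee: 0.0041 0.2766 0.6744 , τ: 4.0896 0.4629
step 18 , q: -0.6360 0.3800 , dq: -0.0784 -0.0031 , p_ee: 0.0040 0.2771 0.6742 , τ: 4.3354 0.5430
step 19 , q: -0.6378 0.3799 , dq: -0.1055 -0.0046 , p_ee: 0.0037 0.2780 0.6739 , τ: 4.5364 0.6085
step 20 , q: -0.6401 0.3798 , dq: -0.1240 -0.0053 , p_ee: 0.0035 0.2790 0.6734 , τ: 4.6999 0.6623
step 21 , q: -0.6427 0.3797 , dq: -0.1356 -0.0058 , p_ee: 0.0031 0.2802 0.6730 , τ: 4.8322 0.7067
step 22 , q: -0.6455 0.3796 , dq: -0.1418 -0.0060 , p_ee: 0.0028 0.2815 0.6724 , τ: 4.9385 0.7431
step 23 , q: -0.6483 0.3795 , dq: -0.1438 -0.0060 , p_ee: 0.0024 0.2828 0.6719 , τ: 5.0232 0.7730
step 24 , q: -0.6512 0.3793 , dq: -0.1426 -0.0060 , p_ee: 0.0021 0.2841 0.6714 , τ: 5.0901 0.7973
step 25 , q: -0.6540 0.3792 , dq: -0.1391 -0.0058 , p_ee: 0.0018 0.2853 0.6708 , τ: 5.1423 0.8170
step 26 , q: -0.6567 0.3791 , dq: -0.1338 -0.0056 , p_ee: 0.0014 0.2866 0.6703 , τ: 5.1825 0.8329
step 27 , q: -0.6593 0.3790 , dq: -0.1273 -0.0054 , p_ee: 0.0011 0.2878 0.6698 , τ: 5.2129 0.8456
step 28 , q: -0.6618 0.3789 , dq: -0.1200 -0.0051 , p_ee: 0.0008 0.2889 0.6693 , τ: 5.2354 0.8557
step 29 , q: -0.6641 0.3788 , dq: -0.1122 -0.0048 , p_ee: 0.0006 0.2899 0.6689 , τ: 5.2514 0.8637
step 30 , q: -0.6663 0.3787 , dq: -0.1043 -0.0046 , p_ee: 0.0003 0.2909 0.6685 , τ: 5.2624 0.8699
step 31 , q: -0.6683 0.3786 , dq: -0.0964 -0.0043 , p_ee: 0.0001 0.2918 0.6681 , τ: 5.2692 0.8746
step 32 , q: -0.6702 0.3785 , dq: -0.0886 -0.0040 , p_ee: -0.0001 0.2927 0.6677 , τ: 5.2729 0.8782
step 33 , q: -0.6719 0.3785 , dq: -0.0811 -0.0038 , p_ee: -0.0003 0.2935 0.6674 , τ: 5.2742 0.8809
step 34 , q: -0.6734 0.3784 , dq: -0.0739 -0.0035 , p_ee: -0.0005 0.2942 0.6671 , τ: 5.2735 0.8828
step 35 , q: -0.6748 0.3783 , dq: -0.0672 -0.0033 , p_ee: -0.0007 0.2948 0.6668 , τ: 5.2715 0.8841
step 36 , q: -0.6761 0.3783 , dq: -0.0608 -0.0031 , p_ee: -0.0008 0.2954 0.6665 , τ: 5.2685 0.8849
step 37 , q: -0.6773 0.3782 , dq: -0.0549 -0.0029 , p_ee: -0.0009 0.2959 0.6663 , τ: 5.2648 0.8854
step 38 , q: -0.6783 0.3781 , dq: -0.0494 -0.0027 , p_ee: -0.0011 0.2964 0.6661 , τ: 5.2607 0.8856
step 39 , q: -0.6792 0.3781 , dq: -0.0444 -0.0025 , p_ee: -0.0012 0.2968 0.6659 , τ: 5.2565 0.8856
step 40 , q: -0.6801 0.3780 , dq: -0.0398 -0.0024 , p_ee: -0.0013 0.2972 0.6658 , τ: 5.2522 0.8854
step 41 , q: -0.6808 0.3780 , dq: -0.0356 -0.0022 , p_ee: -0.0013 0.2975 0.6656 , τ: 34.7443 9.7484
step 42 , q: -0.6683 0.3780 , dq: 1.2886 -0.0032 , p_ee: -0.0001 0.2919 0.6681 , τ: -2.4540 -1.4405
step 43 , q: -0.6460 0.3778 , dq: 0.9373 -0.0111 , p_ee: 0.0021 0.2820 0.6723 , τ: -1.0438 -1.0287
step 44 , q: -0.6301 0.3776 , dq: 0.6521 -0.0056 , p_ee: 0.0038 0.2749 0.6753 , τ: 0.1348 -0.6999
step 45 , q: -0.6194 0.3776 , dq: 0.4248 0.0008 , p_ee: 0.0051 0.2701 0.6772 , τ: 1.1180 -0.4264
step 46 , q: -0.6127 0.3776 , dq: 0.2462 0.0047 , p_ee: 0.0059 0.2670 0.6784 , τ: 1.9366 -0.1947
step 47 , q: -0.6091 0.3777 , dq: 0.1076 0.0063 , p_ee: 0.0063 0.2654 0.6790 , τ: 2.6161 0.0019
step 48 , q: -0.6080 0.3779 , dq: 0.0022 0.0059 , p_ee: 0.0065 0.2649 0.6792 , τ: 3.1762 0.1684
step 49 , q: -0.6087 0.3779 , dq: -0.0716 0.0013 , p_ee: 0.0064 0.2652 0.6791 , τ: 3.6127 0.3068
step 50 , q: -0.6107 0.3779 , dq: -0.1254 -0.0015 , p_ee: 0.0062 0.2661 0.6788 , τ: 3.9676 0.4200
step 51 , q: -0.6136 0.3779 , dq: -0.1636 -0.0031 , p_ee: 0.0058 0.2674 0.6783 , τ: 4.2578 0.5133
step 52 , q: -0.6171 0.3778 , dq: -0.1893 -0.0042 , p_ee: 0.0054 0.2690 0.6776 , τ: 4.4939 0.5903
step 53 , q: -0.6211 0.3777 , dq: -0.2051 -0.0048 , p_ee: 0.0049 0.2708 0.6769 , τ: 4.6847 0.6538
step 54 , q: -0.6253 0.3776 , dq: -0.2132 -0.0052 , p_ee: 0.0044 0.2727 0.6762 , τ: 4.8379 0.7058
step 55 , q: -0.6295 0.3775 , dq: -0.2153 -0.0054 , p_ee: 0.0039 0.2747 0.6754 , τ: 4.9599 0.7484
step 56 , q: -0.6338 0.3774 , dq: -0.2128 -0.0054 , p_ee: 0.0033 0.2766 0.6746 , τ: 5.0561 0.7830
step 57 , q: -0.6380 0.3773 , dq: -0.2070 -0.0052 , p_ee: 0.0028 0.2785 0.6738 , τ: 5.1311 0.8109
step 58 , q: -0.6421 0.3772 , dq: -0.1987 -0.0050 , p_ee: 0.0024 0.2803 0.6731 , τ: 5.1887 0.8332
step 59 , q: -0.6459 0.3771 , dq: -0.1888 -0.0047 , p_ee: 0.0019 0.2821 0.6724 , τ: 5.2321 0.8510
step 60 , q: -0.6496 0.3770 , dq: -0.1778 -0.0043 , p_ee: 0.0015 0.2837 0.6717 , τ: 5.2640 0.8650
step 61 , q: -0.6531 0.3769 , dq: -0.1662 -0.0039 , p_ee: 0.0011 0.2853 0.6710


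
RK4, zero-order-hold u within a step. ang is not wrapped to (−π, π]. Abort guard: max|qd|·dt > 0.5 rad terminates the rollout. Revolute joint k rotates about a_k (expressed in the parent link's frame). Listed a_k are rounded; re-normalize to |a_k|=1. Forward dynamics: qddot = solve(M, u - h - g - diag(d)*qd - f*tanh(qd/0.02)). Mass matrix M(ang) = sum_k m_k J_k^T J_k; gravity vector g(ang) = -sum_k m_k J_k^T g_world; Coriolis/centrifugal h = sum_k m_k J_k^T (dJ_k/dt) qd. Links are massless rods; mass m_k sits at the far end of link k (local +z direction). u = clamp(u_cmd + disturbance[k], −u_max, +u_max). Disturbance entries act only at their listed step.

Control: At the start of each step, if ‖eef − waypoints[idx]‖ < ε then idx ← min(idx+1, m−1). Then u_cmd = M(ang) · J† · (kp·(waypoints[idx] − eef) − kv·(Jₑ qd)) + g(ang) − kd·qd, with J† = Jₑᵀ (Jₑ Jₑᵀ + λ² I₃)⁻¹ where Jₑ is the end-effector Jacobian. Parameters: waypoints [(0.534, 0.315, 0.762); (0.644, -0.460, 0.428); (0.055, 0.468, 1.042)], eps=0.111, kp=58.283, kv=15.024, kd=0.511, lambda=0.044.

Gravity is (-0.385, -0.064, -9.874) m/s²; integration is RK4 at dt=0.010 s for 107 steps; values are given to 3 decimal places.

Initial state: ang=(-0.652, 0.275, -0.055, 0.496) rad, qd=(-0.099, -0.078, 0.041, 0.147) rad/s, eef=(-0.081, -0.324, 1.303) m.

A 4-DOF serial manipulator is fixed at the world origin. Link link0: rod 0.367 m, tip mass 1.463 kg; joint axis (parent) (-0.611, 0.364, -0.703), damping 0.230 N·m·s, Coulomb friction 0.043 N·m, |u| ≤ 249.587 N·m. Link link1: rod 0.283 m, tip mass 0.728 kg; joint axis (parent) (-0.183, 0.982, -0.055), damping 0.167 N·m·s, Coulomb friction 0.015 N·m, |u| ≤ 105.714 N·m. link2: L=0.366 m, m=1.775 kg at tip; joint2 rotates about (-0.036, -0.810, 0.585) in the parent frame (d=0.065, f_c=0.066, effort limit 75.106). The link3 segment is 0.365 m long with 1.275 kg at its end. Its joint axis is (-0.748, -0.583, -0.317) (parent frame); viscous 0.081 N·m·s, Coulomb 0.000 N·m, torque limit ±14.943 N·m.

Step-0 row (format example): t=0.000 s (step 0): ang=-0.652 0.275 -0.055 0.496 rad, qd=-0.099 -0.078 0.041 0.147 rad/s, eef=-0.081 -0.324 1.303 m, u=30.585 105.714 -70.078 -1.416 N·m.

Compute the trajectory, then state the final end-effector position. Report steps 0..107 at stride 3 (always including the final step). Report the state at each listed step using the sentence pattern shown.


t=0.030 s (step 3): ang=-0.699 0.300 -0.110 0.595 rad, qd=-2.958 2.329 -2.305 5.370 rad/s, eef=-0.068 -0.311 1.292 m, u=26.319 66.431 -40.063 -2.568 N·m.
t=0.060 s (step 6): ang=-0.811 0.391 -0.195 0.767 rad, qd=-4.319 3.419 -3.453 5.548 rad/s, eef=-0.030 -0.280 1.262 m, u=28.110 35.985 -19.956 -1.878 N·m.
t=0.090 s (step 9): ang=-0.946 0.492 -0.318 0.906 rad, qd=-4.588 3.176 -4.704 3.571 rad/s, eef=0.022 -0.240 1.221 m, u=22.147 16.282 -5.744 -1.239 N·m.
t=0.120 s (step 12): ang=-1.080 0.578 -0.470 0.978 rad, qd=-4.272 2.594 -5.351 1.286 rad/s, eef=0.080 -0.192 1.177 m, u=14.091 3.071 4.250 -0.676 N·m.
t=0.150 s (step 15): ang=-1.200 0.648 -0.631 0.989 rad, qd=-3.645 2.084 -5.245 -0.474 rad/s, eef=0.138 -0.140 1.132 m, u=7.335 -5.950 11.182 -0.124 N·m.
t=0.180 s (step 18): ang=-1.298 0.705 -0.780 0.957 rad, qd=-2.908 1.745 -4.626 -1.523 rad/s, eef=0.191 -0.087 1.087 m, u=2.660 -12.015 15.826 0.356 N·m.
t=0.210 s (step 21): ang=-1.374 0.754 -0.906 0.903 rad, qd=-2.173 1.535 -3.791 -1.982 rad/s, eef=0.239 -0.036 1.043 m, u=-0.192 -15.788 18.639 0.697 N·m.
t=0.240 s (step 24): ang=-1.429 0.798 -1.007 0.842 rad, qd=-1.491 1.401 -2.928 -2.051 rad/s, eef=0.281 0.011 1.001 m, u=-1.816 -17.881 19.989 0.879 N·m.
t=0.270 s (step 27): ang=-1.465 0.839 -1.082 0.782 rad, qd=-0.891 1.304 -2.128 -1.903 rad/s, eef=0.316 0.053 0.962 m, u=-2.733 -18.898 20.269 0.928 N·m.
t=0.300 s (step 30): ang=-1.483 0.877 -1.136 0.729 rad, qd=-0.387 1.220 -1.431 -1.659 rad/s, eef=0.346 0.090 0.927 m, u=-3.274 -19.297 19.856 0.892 N·m.
t=0.330 s (step 33): ang=-1.489 0.912 -1.169 0.683 rad, qd=0.015 1.137 -0.850 -1.394 rad/s, eef=0.372 0.122 0.896 m, u=-3.615 -19.371 19.063 0.817 N·m.
t=0.360 s (step 36): ang=-1.484 0.945 -1.188 0.645 rad, qd=0.305 1.054 -0.388 -1.158 rad/s, eef=0.393 0.149 0.870 m, u=-3.832 -19.275 18.118 0.740 N·m.
t=0.390 s (step 39): ang=-1.471 0.975 -1.194 0.613 rad, qd=0.510 0.965 -0.035 -0.949 rad/s, eef=0.411 0.173 0.848 m, u=-3.981 -19.107 17.171 0.669 N·m.
t=0.420 s (step 42): ang=-1.454 1.003 -1.191 0.588 rad, qd=0.640 0.868 0.209 -0.762 rad/s, eef=0.427 0.193 0.830 m, u=-4.079 -18.914 16.357 0.609 N·m.
t=0.450 s (step 45): ang=-1.434 1.027 -1.182 0.567 rad, qd=0.712 0.773 0.378 -0.610 rad/s, eef=0.440 0.211 0.815 m, u=-4.150 -18.711 15.644 0.567 N·m.
t=0.480 s (step 48): ang=-1.412 1.049 -1.169 0.551 rad, qd=0.739 0.683 0.486 -0.489 rad/s, eef=0.452 0.225 0.803 m, u=-4.198 -18.509 15.036 0.541 N·m.
t=0.510 s (step 51): ang=-1.390 1.068 -1.153 0.537 rad, qd=0.735 0.599 0.548 -0.392 rad/s, eef=0.462 0.238 0.793 m, u=-24.041 -78.571 0.899 -9.018 N·m.
t=0.540 s (step 54): ang=-1.397 1.050 -1.204 0.533 rad, qd=-1.079 -1.591 -3.463 0.024 rad/s, eef=0.474 0.231 0.777 m, u=-13.987 -51.521 6.002 -5.564 N·m.
t=0.570 s (step 57): ang=-1.444 0.984 -1.337 0.536 rad, qd=-1.954 -2.737 -5.122 0.174 rad/s, eef=0.490 0.197 0.755 m, u=-7.114 -31.947 8.127 -2.981 N·m.
t=0.600 s (step 60): ang=-1.508 0.891 -1.497 0.543 rad, qd=-2.230 -3.375 -5.450 0.300 rad/s, eef=0.507 0.147 0.730 m, u=-2.816 -18.001 9.484 -1.072 N·m.
t=0.630 s (step 63): ang=-1.575 0.784 -1.657 0.554 rad, qd=-2.160 -3.793 -5.139 0.417 rad/s, eef=0.526 0.090 0.706 m, u=-0.226 -8.192 10.512 0.327 N·m.
t=0.660 s (step 66): ang=-1.636 0.665 -1.803 0.568 rad, qd=-1.919 -4.086 -4.551 0.491 rad/s, eef=0.543 0.031 0.682 m, u=1.374 -1.297 11.204 1.344 N·m.
t=0.690 s (step 69): ang=-1.689 0.540 -1.929 0.583 rad, qd=-1.629 -4.268 -3.869 0.502 rad/s, eef=0.560 -0.028 0.660 m, u=2.440 3.541 11.537 2.071 N·m.
t=0.720 s (step 72): ang=-1.734 0.410 -2.035 0.597 rad, qd=-1.363 -4.331 -3.194 0.465 rad/s, eef=0.576 -0.083 0.639 m, u=3.216 6.883 11.532 2.570 N·m.
t=0.750 s (step 75): ang=-1.771 0.281 -2.121 0.611 rad, qd=-1.151 -4.276 -2.576 0.411 rad/s, eef=0.590 -0.135 0.620 m, u=3.813 9.111 11.251 2.880 N·m.
t=0.780 s (step 78): ang=-1.804 0.155 -2.190 0.622 rad, qd=-0.997 -4.117 -2.040 0.366 rad/s, eef=0.602 -0.182 0.601 m, u=4.290 10.520 10.772 3.040 N·m.
t=0.810 s (step 81): ang=-1.832 0.035 -2.244 0.633 rad, qd=-0.894 -3.876 -1.592 0.344 rad/s, eef=0.613 -0.223 0.583 m, u=4.687 11.346 10.178 3.083 N·m.
t=0.840 s (step 84): ang=-1.858 -0.077 -2.287 0.643 rad, qd=-0.829 -3.580 -1.229 0.346 rad/s, eef=0.622 -0.260 0.567 m, u=5.038 11.779 9.536 3.042 N·m.
t=0.870 s (step 87): ang=-1.882 -0.180 -2.319 0.654 rad, qd=-0.790 -3.254 -0.941 0.368 rad/s, eef=0.629 -0.292 0.551 m, u=5.361 11.956 8.888 2.946 N·m.
t=0.900 s (step 90): ang=-1.905 -0.272 -2.344 0.665 rad, qd=-0.766 -2.917 -0.715 0.400 rad/s, eef=0.635 -0.319 0.537 m, u=5.657 11.973 8.260 2.818 N·m.
t=0.930 s (step 93): ang=-1.928 -0.355 -2.362 0.678 rad, qd=-0.749 -2.587 -0.541 0.434 rad/s, eef=0.640 -0.343 0.524 m, u=5.919 11.894 7.663 2.672 N·m.
t=0.960 s (step 96): ang=-1.950 -0.428 -2.377 0.691 rad, qd=-0.734 -2.272 -0.407 0.466 rad/s, eef=0.644 -0.362 0.512 m, u=6.136 11.760 7.102 2.519 N·m.
t=0.990 s (step 99): ang=-1.972 -0.491 -2.387 0.706 rad, qd=-0.718 -1.980 -0.304 0.490 rad/s, eef=0.647 -0.379 0.501 m, u=-0.618 70.276 -7.113 14.943 N·m.
t=1.020 s (step 102): ang=-2.002 -0.486 -2.390 0.730 rad, qd=-1.224 1.970 0.009 1.316 rad/s, eef=0.642 -0.371 0.504 m, u=4.464 46.317 -1.004 14.943 N·m.
t=1.050 s (step 105): ang=-2.044 -0.390 -2.386 0.786 rad, qd=-1.619 4.303 0.328 2.203 rad/s, eef=0.616 -0.330 0.528 m, u=2.999 30.718 6.076 8.432 N·m.
t=1.070 s (step 107): ang=-2.080 -0.292 -2.375 0.829 rad, qd=-1.971 5.434 0.817 2.031 rad/s, eef=0.590 -0.293 0.548 m.
final eef position (m): 0.590 -0.293 0.548


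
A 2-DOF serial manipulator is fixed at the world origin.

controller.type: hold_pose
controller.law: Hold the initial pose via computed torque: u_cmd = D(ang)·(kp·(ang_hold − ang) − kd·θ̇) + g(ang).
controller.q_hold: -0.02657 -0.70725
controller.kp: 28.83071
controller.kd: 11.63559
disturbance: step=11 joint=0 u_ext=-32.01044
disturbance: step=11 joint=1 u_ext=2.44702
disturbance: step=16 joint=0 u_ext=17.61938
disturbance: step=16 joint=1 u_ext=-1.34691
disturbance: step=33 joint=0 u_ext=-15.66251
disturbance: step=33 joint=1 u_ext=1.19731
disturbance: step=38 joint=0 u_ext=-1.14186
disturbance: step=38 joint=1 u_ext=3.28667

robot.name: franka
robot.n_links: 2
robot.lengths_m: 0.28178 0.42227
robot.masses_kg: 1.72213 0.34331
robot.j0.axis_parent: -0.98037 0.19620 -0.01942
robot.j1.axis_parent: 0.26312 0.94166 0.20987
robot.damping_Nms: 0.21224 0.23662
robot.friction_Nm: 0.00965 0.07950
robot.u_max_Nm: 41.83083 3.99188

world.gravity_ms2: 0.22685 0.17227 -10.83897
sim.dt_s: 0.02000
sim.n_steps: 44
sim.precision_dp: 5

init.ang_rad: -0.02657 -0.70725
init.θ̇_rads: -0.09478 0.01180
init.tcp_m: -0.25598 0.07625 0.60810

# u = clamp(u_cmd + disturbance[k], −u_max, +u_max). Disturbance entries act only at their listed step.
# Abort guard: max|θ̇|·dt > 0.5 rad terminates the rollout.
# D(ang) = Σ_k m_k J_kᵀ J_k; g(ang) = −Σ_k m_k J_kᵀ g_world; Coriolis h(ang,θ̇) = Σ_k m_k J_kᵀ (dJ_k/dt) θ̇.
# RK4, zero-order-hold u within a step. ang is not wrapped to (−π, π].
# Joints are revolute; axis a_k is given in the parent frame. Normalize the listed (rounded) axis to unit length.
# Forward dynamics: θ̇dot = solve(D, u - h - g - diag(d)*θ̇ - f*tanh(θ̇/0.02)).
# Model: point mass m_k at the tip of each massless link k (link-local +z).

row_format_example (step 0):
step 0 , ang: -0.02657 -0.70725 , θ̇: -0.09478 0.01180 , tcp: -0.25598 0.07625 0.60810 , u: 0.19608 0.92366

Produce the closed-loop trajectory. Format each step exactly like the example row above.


step 1 , ang: -0.02823 -0.70714 , θ̇: -0.07168 0.00228 , tcp: -0.25615 0.07523 0.60817 , u: 0.14777 0.93382
step 2 , ang: -0.02948 -0.70712 , θ̇: -0.05278 0.00062 , tcp: -0.25629 0.07448 0.60820 , u: 0.10781 0.93825
step 3 , ang: -0.03038 -0.70711 , θ̇: -0.03767 0.00029 , tcp: -0.25640 0.07393 0.60822 , u: 0.07472 0.94121
step 4 , ang: -0.03101 -0.70710 , θ̇: -0.02572 0.00019 , tcp: -0.25648 0.07355 0.60824 , u: 0.04736 0.94353
step 5 , ang: -0.03143 -0.70710 , θ̇: -0.01640 0.00013 , tcp: -0.25652 0.07330 0.60825 , u: 0.02488 0.94539
step 6 , ang: -0.03169 -0.70710 , θ̇: -0.00924 0.00007 , tcp: -0.25656 0.07315 0.60825 , u: 0.00661 0.94689
step 7 , ang: -0.03182 -0.70710 , θ̇: -0.00385 0.00001 , tcp: -0.25657 0.07307 0.60826 , u: -0.00812 0.94809
step 8 , ang: -0.03186 -0.70710 , θ̇: 0.00016 -0.00003 , tcp: -0.25658 0.07305 0.60826 , u: -0.01997 0.94903
step 9 , ang: -0.03182 -0.70710 , θ̇: 0.00310 -0.00007 , tcp: -0.25657 0.07307 0.60826 , u: -0.02957 0.94978
step 10 , ang: -0.03174 -0.70710 , θ̇: 0.00522 -0.00009 , tcp: -0.25656 0.07312 0.60826 , u: -0.03740 0.95038
step 11 , ang: -0.03162 -0.70710 , θ̇: 0.00671 -0.00011 , tcp: -0.25655 0.07319 0.60825 , u: -32.05430 3.39788
step 12 , ang: -0.05542 -0.70695 , θ̇: -2.38129 0.03204 , tcp: -0.25938 0.05885 0.60863 , u: 7.71669 0.34220
step 13 , ang: -0.09701 -0.70570 , θ̇: -1.78359 0.08309 , tcp: -0.26403 0.03362 0.60870 , u: 6.51541 0.40674
step 14 , ang: -0.12789 -0.70401 , θ̇: -1.30952 0.08083 , tcp: -0.26725 0.01476 0.60824 , u: 5.52107 0.48605
step 15 , ang: -0.15030 -0.70261 , θ̇: -0.93426 0.05621 , tcp: -0.26953 0.00104 0.60758 , u: 4.69617 0.56551
step 16 , ang: -0.16600 -0.70178 , θ̇: -0.63785 0.02631 , tcp: -0.27117 -0.00853 0.60690 , u: 21.62959 -0.70918
step 17 , ang: -0.16325 -0.70154 , θ̇: 0.90855 0.00255 , tcp: -0.27077 -0.00693 0.60712 , u: -0.83279 1.02043
step 18 , ang: -0.14651 -0.70148 , θ̇: 0.76700 0.00266 , tcp: -0.26876 0.00312 0.60805 , u: -0.64781 1.00364
step 19 , ang: -0.13236 -0.70144 , θ̇: 0.64996 0.00129 , tcp: -0.26706 0.01163 0.60871 , u: -0.50014 0.99090
step 20 , ang: -0.12034 -0.70143 , θ̇: 0.55308 0.00014 , tcp: -0.26562 0.01886 0.60916 , u: -0.38261 0.98058
step 21 , ang: -0.11010 -0.70144 , θ̇: 0.47273 -0.00067 , tcp: -0.26439 0.02504 0.60947 , u: -0.28942 0.97214
step 22 , ang: -0.10132 -0.70146 , θ̇: 0.40592 -0.00121 , tcp: -0.26334 0.03033 0.60968 , u: -0.21587 0.96525
step 23 , ang: -0.09377 -0.70149 , θ̇: 0.35022 -0.00158 , tcp: -0.26244 0.03489 0.60982 , u: -0.15816 0.95965
step 24 , ang: -0.08724 -0.70152 , θ̇: 0.30364 -0.00182 , tcp: -0.26167 0.03883 0.60991 , u: -0.11320 0.95512
step 25 , ang: -0.08156 -0.70156 , θ̇: 0.26457 -0.00197 , tcp: -0.26099 0.04226 0.60997 , u: -0.07850 0.95146
step 26 , ang: -0.07661 -0.70160 , θ̇: 0.23169 -0.00207 , tcp: -0.26041 0.04526 0.61000 , u: -0.05203 0.94853
step 27 , ang: -0.07225 -0.70164 , θ̇: 0.20390 -0.00213 , tcp: -0.25989 0.04789 0.61001 , u: -0.03215 0.94620
step 28 , ang: -0.06842 -0.70169 , θ̇: 0.18033 -0.00216 , tcp: -0.25944 0.05021 0.61001 , u: -0.01754 0.94435
step 29 , ang: -0.06501 -0.70173 , θ̇: 0.16025 -0.00217 , tcp: -0.25905 0.05227 0.61000 , u: -0.00711 0.94289
step 30 , ang: -0.06198 -0.70178 , θ̇: 0.14307 -0.00217 , tcp: -0.25869 0.05410 0.60998 , u: -0.00000 0.94176
step 31 , ang: -0.05927 -0.70182 , θ̇: 0.12830 -0.00216 , tcp: -0.25838 0.05574 0.60996 , u: 0.00449 0.94088
step 32 , ang: -0.05684 -0.70186 , θ̇: 0.11554 -0.00215 , tcp: -0.25810 0.05722 0.60994 , u: 0.00692 0.94022
step 33 , ang: -0.05464 -0.70191 , θ̇: 0.10447 -0.00213 , tcp: -0.25784 0.05855 0.60992 , u: -15.65474 2.13704
step 34 , ang: -0.06434 -0.70190 , θ̇: -1.07156 0.00643 , tcp: -0.25901 0.05270 0.60996 , u: 3.80453 0.64781
step 35 , ang: -0.08292 -0.70171 , θ̇: -0.78978 0.00954 , tcp: -0.26120 0.04146 0.60991 , u: 3.21479 0.69429
step 36 , ang: -0.09646 -0.70155 , θ̇: -0.56590 0.00532 , tcp: -0.26278 0.03328 0.60975 , u: 2.72583 0.73670
step 37 , ang: -0.10599 -0.70148 , θ̇: -0.38835 0.00213 , tcp: -0.26391 0.02752 0.60956 , u: 2.31950 0.77141
step 38 , ang: -0.11235 -0.70145 , θ̇: -0.24817 0.00024 , tcp: -0.26466 0.02369 0.60940 , u: 0.83915 3.99188
step 39 , ang: -0.11627 -0.69103 , θ̇: -0.14607 1.02354 , tcp: -0.26217 0.01958 0.61187 , u: 1.97798 0.09411
step 40 , ang: -0.11839 -0.67403 , θ̇: -0.06614 0.68189 , tcp: -0.25752 0.01546 0.61594 , u: 1.70166 0.29584
step 41 , ang: -0.11907 -0.66293 , θ̇: -0.00261 0.43272 , tcp: -0.25436 0.01319 0.61857 , u: 1.46804 0.44821
step 42 , ang: -0.11864 -0.65611 , θ̇: 0.04627 0.25148 , tcp: -0.25230 0.01232 0.62020 , u: 1.27335 0.56391
step 43 , ang: -0.11734 -0.65241 , θ̇: 0.08390 0.12059 , tcp: -0.25104 0.01250 0.62112 , u: 1.10867 0.65230
step 44 , ang: -0.11537 -0.65095 , θ̇: 0.11249 0.02744 , tcp: -0.25037 0.01347 0.62153


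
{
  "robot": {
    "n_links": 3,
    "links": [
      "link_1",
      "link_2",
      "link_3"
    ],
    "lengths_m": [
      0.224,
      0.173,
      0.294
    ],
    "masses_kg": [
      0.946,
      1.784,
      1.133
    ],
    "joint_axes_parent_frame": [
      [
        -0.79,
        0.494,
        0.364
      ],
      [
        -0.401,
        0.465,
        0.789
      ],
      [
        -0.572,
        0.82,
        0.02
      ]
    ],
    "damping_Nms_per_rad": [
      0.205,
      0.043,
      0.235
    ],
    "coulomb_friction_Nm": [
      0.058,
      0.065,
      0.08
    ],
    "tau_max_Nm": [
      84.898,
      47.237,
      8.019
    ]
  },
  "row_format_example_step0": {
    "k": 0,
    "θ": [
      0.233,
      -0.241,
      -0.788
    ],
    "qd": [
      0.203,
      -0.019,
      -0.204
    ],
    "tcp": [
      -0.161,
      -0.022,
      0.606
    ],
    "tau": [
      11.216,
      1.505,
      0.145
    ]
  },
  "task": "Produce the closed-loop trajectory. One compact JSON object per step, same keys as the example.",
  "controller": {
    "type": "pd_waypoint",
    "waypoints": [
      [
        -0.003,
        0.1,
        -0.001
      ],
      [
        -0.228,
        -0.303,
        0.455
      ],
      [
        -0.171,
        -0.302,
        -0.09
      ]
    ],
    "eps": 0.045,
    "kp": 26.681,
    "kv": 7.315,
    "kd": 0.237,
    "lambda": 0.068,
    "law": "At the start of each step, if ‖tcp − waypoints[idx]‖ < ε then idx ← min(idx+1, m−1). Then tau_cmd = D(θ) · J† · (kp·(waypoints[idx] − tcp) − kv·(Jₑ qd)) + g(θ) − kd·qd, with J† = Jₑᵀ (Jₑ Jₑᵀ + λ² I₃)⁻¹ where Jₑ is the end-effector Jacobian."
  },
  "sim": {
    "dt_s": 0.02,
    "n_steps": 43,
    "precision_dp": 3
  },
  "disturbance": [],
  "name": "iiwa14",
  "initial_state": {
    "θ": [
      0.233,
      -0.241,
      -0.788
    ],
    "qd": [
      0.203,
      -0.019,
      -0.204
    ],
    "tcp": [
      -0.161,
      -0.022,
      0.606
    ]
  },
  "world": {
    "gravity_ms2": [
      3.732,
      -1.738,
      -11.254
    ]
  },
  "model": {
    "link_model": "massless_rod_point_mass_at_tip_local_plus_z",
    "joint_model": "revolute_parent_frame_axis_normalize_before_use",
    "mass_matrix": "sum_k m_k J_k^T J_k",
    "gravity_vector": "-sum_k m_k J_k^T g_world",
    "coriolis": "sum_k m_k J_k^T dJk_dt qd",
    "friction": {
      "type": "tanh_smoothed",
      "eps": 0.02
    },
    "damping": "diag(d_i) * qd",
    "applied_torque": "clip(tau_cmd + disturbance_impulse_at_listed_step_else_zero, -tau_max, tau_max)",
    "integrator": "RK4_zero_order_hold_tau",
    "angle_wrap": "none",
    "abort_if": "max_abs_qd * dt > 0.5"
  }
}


{"k":1,"\u03b8":[0.244,-0.236,-0.809],"qd":[0.874,0.438,-1.87],"tcp":[-0.161,-0.02,0.603],"tau":[9.495,1.247,0.716]}
{"k":2,"\u03b8":[0.267,-0.227,-0.857],"qd":[1.445,0.515,-2.863],"tcp":[-0.159,-0.016,0.597],"tau":[7.586,1.004,1.028]}
{"k":3,"\u03b8":[0.301,-0.217,-0.92],"qd":[1.919,0.407,-3.435],"tcp":[-0.157,-0.01,0.588],"tau":[5.595,0.758,1.199]}
{"k":4,"\u03b8":[0.343,-0.211,-0.992],"qd":[2.302,0.229,-3.74],"tcp":[-0.154,-0.002,0.577],"tau":[3.628,0.513,1.302]}
{"k":5,"\u03b8":[0.392,-0.208,-1.068],"qd":[2.602,0.043,-3.873],"tcp":[-0.151,0.007,0.564],"tau":[1.762,0.277,1.376]}
{"k":6,"\u03b8":[0.446,-0.209,-1.146],"qd":[2.823,-0.091,-3.912],"tcp":[-0.147,0.018,0.55],"tau":[0.052,0.037,1.449]}
{"k":7,"\u03b8":[0.504,-0.212,-1.223],"qd":[2.982,-0.199,-3.874],"tcp":[-0.142,0.029,0.535],"tau":[-1.487,-0.184,1.525]}
{"k":8,"\u03b8":[0.565,-0.217,-1.3],"qd":[3.091,-0.286,-3.785],"tcp":[-0.137,0.04,0.518],"tau":[-2.848,-0.379,1.609]}
{"k":9,"\u03b8":[0.627,-0.223,-1.374],"qd":[3.157,-0.351,-3.664],"tcp":[-0.131,0.052,0.502],"tau":[-4.038,-0.55,1.703]}
{"k":10,"\u03b8":[0.691,-0.231,-1.446],"qd":[3.189,-0.394,-3.528],"tcp":[-0.125,0.063,0.484],"tau":[-5.069,-0.699,1.806]}
{"k":11,"\u03b8":[0.754,-0.239,-1.515],"qd":[3.193,-0.418,-3.385],"tcp":[-0.119,0.074,0.467],"tau":[-5.954,-0.829,1.915]}
{"k":12,"\u03b8":[0.818,-0.247,-1.581],"qd":[3.173,-0.427,-3.242],"tcp":[-0.113,0.084,0.449],"tau":[-6.711,-0.944,2.028]}
{"k":13,"\u03b8":[0.881,-0.256,-1.645],"qd":[3.135,-0.422,-3.103],"tcp":[-0.106,0.094,0.431],"tau":[-7.352,-1.045,2.143]}
{"k":14,"\u03b8":[0.943,-0.264,-1.705],"qd":[3.08,-0.407,-2.969],"tcp":[-0.1,0.102,0.414],"tau":[-7.893,-1.134,2.259]}
{"k":15,"\u03b8":[1.004,-0.272,-1.763],"qd":[3.014,-0.384,-2.842],"tcp":[-0.095,0.11,0.396],"tau":[-8.345,-1.214,2.373]}
{"k":16,"\u03b8":[1.063,-0.279,-1.819],"qd":[2.937,-0.355,-2.722],"tcp":[-0.089,0.117,0.379],"tau":[-8.72,-1.286,2.484]}
{"k":17,"\u03b8":[1.121,-0.286,-1.872],"qd":[2.852,-0.322,-2.608],"tcp":[-0.084,0.124,0.362],"tau":[-9.027,-1.35,2.59]}
{"k":18,"\u03b8":[1.177,-0.292,-1.923],"qd":[2.761,-0.286,-2.501],"tcp":[-0.079,0.129,0.345],"tau":[-9.276,-1.408,2.692]}
{"k":19,"\u03b8":[1.232,-0.298,-1.972],"qd":[2.665,-0.249,-2.4],"tcp":[-0.074,0.134,0.329],"tau":[-9.472,-1.46,2.789]}
{"k":20,"\u03b8":[1.284,-0.302,-2.019],"qd":[2.566,-0.21,-2.303],"tcp":[-0.069,0.138,0.313],"tau":[-9.625,-1.507,2.879]}
{"k":21,"\u03b8":[1.334,-0.306,-2.064],"qd":[2.465,-0.173,-2.211],"tcp":[-0.065,0.141,0.297],"tau":[-9.739,-1.549,2.963]}
{"k":22,"\u03b8":[1.383,-0.309,-2.107],"qd":[2.362,-0.135,-2.122],"tcp":[-0.061,0.144,0.282],"tau":[-9.819,-1.587,3.041]}
{"k":23,"\u03b8":[1.429,-0.312,-2.149],"qd":[2.26,-0.1,-2.036],"tcp":[-0.057,0.146,0.268],"tau":[-9.871,-1.621,3.112]}
{"k":24,"\u03b8":[1.473,-0.313,-2.189],"qd":[2.158,-0.066,-1.953],"tcp":[-0.053,0.147,0.254],"tau":[-9.898,-1.652,3.177]}
{"k":25,"\u03b8":[1.515,-0.314,-2.227],"qd":[2.057,-0.035,-1.873],"tcp":[-0.05,0.149,0.241],"tau":[-9.904,-1.678,3.235]}
{"k":26,"\u03b8":[1.555,-0.315,-2.264],"qd":[1.959,-0.011,-1.792],"tcp":[-0.046,0.149,0.228],"tau":[-9.892,-1.698,3.287]}
{"k":27,"\u03b8":[1.594,-0.315,-2.299],"qd":[1.866,-0.002,-1.709],"tcp":[-0.044,0.15,0.216],"tau":[-9.863,-1.707,3.333]}
{"k":28,"\u03b8":[1.63,-0.315,-2.332],"qd":[1.776,0.001,-1.627],"tcp":[-0.041,0.15,0.204],"tau":[-9.821,-1.711,3.374]}
{"k":29,"\u03b8":[1.665,-0.315,-2.364],"qd":[1.688,0.003,-1.549],"tcp":[-0.039,0.15,0.193],"tau":[-9.766,-1.711,3.411]}
{"k":30,"\u03b8":[1.698,-0.315,-2.394],"qd":[1.603,0.004,-1.473],"tcp":[-0.037,0.15,0.182],"tau":[-9.702,-1.71,3.444]}
{"k":31,"\u03b8":[1.729,-0.315,-2.423],"qd":[1.52,0.005,-1.401],"tcp":[-0.035,0.149,0.172],"tau":[-9.63,-1.707,3.474]}
{"k":32,"\u03b8":[1.758,-0.315,-2.45],"qd":[1.439,0.005,-1.331],"tcp":[-0.033,0.148,0.162],"tau":[-9.552,-1.702,3.5]}
{"k":33,"\u03b8":[1.786,-0.315,-2.476],"qd":[1.361,0.006,-1.265],"tcp":[-0.032,0.148,0.153],"tau":[-9.469,-1.696,3.523]}
{"k":34,"\u03b8":[1.813,-0.315,-2.5],"qd":[1.286,0.006,-1.201],"tcp":[-0.03,0.147,0.144],"tau":[-9.383,-1.689,3.543]}
{"k":35,"\u03b8":[1.838,-0.315,-2.524],"qd":[1.213,0.006,-1.139],"tcp":[-0.029,0.146,0.136],"tau":[-9.295,-1.681,3.561]}
{"k":36,"\u03b8":[1.861,-0.315,-2.546],"qd":[1.143,0.006,-1.081],"tcp":[-0.028,0.144,0.128],"tau":[-9.206,-1.673,3.576]}
{"k":37,"\u03b8":[1.884,-0.315,-2.567],"qd":[1.075,0.007,-1.024],"tcp":[-0.028,0.143,0.12],"tau":[-9.117,-1.664,3.589]}
{"k":38,"\u03b8":[1.905,-0.315,-2.587],"qd":[1.009,0.007,-0.971],"tcp":[-0.027,0.142,0.113],"tau":[-9.028,-1.654,3.601]}
{"k":39,"\u03b8":[1.924,-0.315,-2.606],"qd":[0.946,0.007,-0.919],"tcp":[-0.026,0.141,0.106],"tau":[-8.941,-1.645,3.61]}
{"k":40,"\u03b8":[1.942,-0.314,-2.624],"qd":[0.885,0.007,-0.87],"tcp":[-0.026,0.139,0.1],"tau":[-8.855,-1.635,3.619]}
{"k":41,"\u03b8":[1.96,-0.314,-2.641],"qd":[0.826,0.007,-0.824],"tcp":[-0.026,0.138,0.094],"tau":[-8.771,-1.625,3.625]}
{"k":42,"\u03b8":[1.976,-0.314,-2.657],"qd":[0.769,0.007,-0.779],"tcp":[-0.025,0.137,0.089],"tau":[-8.69,-1.615,3.631]}
{"k":43,"\u03b8":[1.99,-0.314,-2.672],"qd":[0.715,0.007,-0.737],"tcp":[-0.025,0.135,0.083]}


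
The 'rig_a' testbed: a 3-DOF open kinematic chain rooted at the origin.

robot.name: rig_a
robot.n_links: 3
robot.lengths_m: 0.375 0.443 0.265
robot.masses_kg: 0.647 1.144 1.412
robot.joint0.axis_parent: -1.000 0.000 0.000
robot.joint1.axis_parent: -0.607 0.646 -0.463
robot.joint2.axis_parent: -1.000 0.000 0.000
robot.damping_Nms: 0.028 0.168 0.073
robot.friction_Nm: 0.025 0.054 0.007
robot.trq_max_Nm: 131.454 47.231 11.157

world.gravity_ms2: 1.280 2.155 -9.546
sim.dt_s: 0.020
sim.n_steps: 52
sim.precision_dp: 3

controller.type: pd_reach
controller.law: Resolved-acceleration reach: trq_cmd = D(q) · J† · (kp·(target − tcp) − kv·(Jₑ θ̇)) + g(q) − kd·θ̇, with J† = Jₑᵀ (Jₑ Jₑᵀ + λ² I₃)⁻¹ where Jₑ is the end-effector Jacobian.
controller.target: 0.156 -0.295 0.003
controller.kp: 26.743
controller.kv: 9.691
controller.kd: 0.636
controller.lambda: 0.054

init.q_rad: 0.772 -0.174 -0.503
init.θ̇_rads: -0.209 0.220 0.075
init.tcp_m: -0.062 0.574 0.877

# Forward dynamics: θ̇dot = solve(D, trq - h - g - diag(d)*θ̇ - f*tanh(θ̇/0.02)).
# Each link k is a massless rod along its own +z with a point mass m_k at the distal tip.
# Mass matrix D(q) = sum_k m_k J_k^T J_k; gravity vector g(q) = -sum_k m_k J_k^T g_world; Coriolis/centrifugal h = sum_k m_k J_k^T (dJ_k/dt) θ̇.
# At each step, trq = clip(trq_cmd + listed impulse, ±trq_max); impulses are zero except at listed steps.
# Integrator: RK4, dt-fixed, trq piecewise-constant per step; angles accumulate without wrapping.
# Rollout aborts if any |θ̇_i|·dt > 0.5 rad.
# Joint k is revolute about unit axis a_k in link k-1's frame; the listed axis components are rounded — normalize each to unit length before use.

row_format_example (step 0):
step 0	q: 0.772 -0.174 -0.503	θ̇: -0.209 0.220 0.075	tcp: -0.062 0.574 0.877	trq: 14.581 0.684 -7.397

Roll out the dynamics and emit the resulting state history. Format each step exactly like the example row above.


step 1	q: 0.779 -0.172 -0.548	θ̇: 0.850 -0.040 -4.514	tcp: -0.060 0.569 0.875	trq: 6.115 -1.017 -3.685
step 2	q: 0.801 -0.175 -0.659	θ̇: 1.408 -0.255 -6.523	tcp: -0.057 0.559 0.865	trq: -5.383 -4.009 -2.408
step 3	q: 0.832 -0.182 -0.796	θ̇: 1.627 -0.425 -7.146	tcp: -0.053 0.546 0.849	trq: -15.183 -6.643 -1.988
step 4	q: 0.865 -0.192 -0.939	θ̇: 1.651 -0.555 -7.183	tcp: -0.050 0.532 0.828	trq: -22.077 -8.455 -1.668
step 5	q: 0.897 -0.204 -1.081	θ̇: 1.566 -0.651 -7.016	tcp: -0.047 0.518 0.803	trq: -26.519 -9.533 -1.210
step 6	q: 0.926 -0.217 -1.219	θ̇: 1.412 -0.717 -6.799	tcp: -0.044 0.503 0.777	trq: -29.226 -10.072 -0.590
step 7	q: 0.953 -0.232 -1.353	θ̇: 1.214 -0.757 -6.587	tcp: -0.040 0.487 0.749	trq: -30.780 -10.240 0.151
step 8	q: 0.975 -0.247 -1.482	θ̇: 0.980 -0.776 -6.398	tcp: -0.037 0.470 0.721	trq: -31.601 -10.162 0.961
step 9	q: 0.992 -0.263 -1.608	θ̇: 0.718 -0.774 -6.234	tcp: -0.033 0.452 0.693	trq: -31.980 -9.937 1.795
step 10	q: 1.003 -0.278 -1.731	θ̇: 0.431 -0.755 -6.095	tcp: -0.030 0.434 0.665	trq: -32.127 -9.647 2.614
step 11	q: 1.009 -0.293 -1.851	θ̇: 0.121 -0.720 -5.977	tcp: -0.026 0.415 0.637	trq: -32.192 -9.371 3.389
step 12	q: 1.008 -0.307 -1.970	θ̇: -0.207 -0.683 -5.874	tcp: -0.023 0.397 0.611	trq: -32.304 -9.192 4.093
step 13	q: 1.000 -0.320 -2.086	θ̇: -0.549 -0.653 -5.781	tcp: -0.021 0.378 0.585	trq: -32.556 -9.178 4.708
step 14	q: 0.986 -0.333 -2.200	θ̇: -0.899 -0.652 -5.688	tcp: -0.019 0.360 0.561	trq: -33.046 -9.369 5.221
step 15	q: 0.964 -0.347 -2.313	θ̇: -1.253 -0.696 -5.594	tcp: -0.018 0.343 0.540	trq: -33.885 -9.771 5.624
step 16	q: 0.936 -0.362 -2.424	θ̇: -1.612 -0.793 -5.501	tcp: -0.018 0.327 0.520	trq: -35.197 -10.398 5.920
step 17	q: 0.900 -0.379 -2.533	θ̇: -1.985 -0.938 -5.425	tcp: -0.019 0.312 0.504	trq: -37.083 -11.291 6.118
step 18	q: 0.856 -0.400 -2.641	θ̇: -2.383 -1.125 -5.387	tcp: -0.021 0.297 0.490	trq: -39.350 -12.484 6.229
step 19	q: 0.804 -0.425 -2.749	θ̇: -2.808 -1.371 -5.397	tcp: -0.025 0.282 0.481	trq: -40.105 -13.593 6.243
step 20	q: 0.744 -0.456 -2.856	θ̇: -3.189 -1.766 -5.357	tcp: -0.030 0.267 0.476	trq: -30.146 -11.821 6.009
step 21	q: 0.681 -0.500 -2.957	θ̇: -3.175 -2.561 -4.728	tcp: -0.037 0.251 0.476	trq: 3.924 -1.267 5.094
step 22	q: 0.627 -0.564 -3.030	θ̇: -2.181 -3.829 -2.571	tcp: -0.045 0.232 0.480	trq: 27.112 8.362 3.333
step 23	q: 0.597 -0.650 -3.056	θ̇: -0.812 -4.838 -0.036	tcp: -0.052 0.212 0.483	trq: 21.394 8.025 1.657
step 24	q: 0.590 -0.752 -3.042	θ̇: 0.142 -5.380 1.462	tcp: -0.054 0.190 0.483	trq: 7.076 3.545 0.800
step 25	q: 0.597 -0.862 -3.008	θ̇: 0.569 -5.619 1.889	tcp: -0.054 0.170 0.481	trq: -6.018 -1.028 0.675
step 26	q: 0.609 -0.975 -2.973	θ̇: 0.549 -5.646 1.599	tcp: -0.050 0.152 0.477	trq: -14.423 -4.034 0.957
step 27	q: 0.617 -1.087 -2.947	θ̇: 0.232 -5.540 0.991	tcp: -0.045 0.134 0.471	trq: -17.849 -5.253 1.326
step 28	q: 0.617 -1.196 -2.934	θ̇: -0.220 -5.390 0.368	tcp: -0.041 0.117 0.464	trq: -17.756 -5.196 1.574
step 29	q: 0.608 -1.302 -2.932	θ̇: -0.700 -5.247 -0.124	tcp: -0.036 0.100 0.458	trq: -15.691 -4.431 1.632
step 30	q: 0.589 -1.406 -2.937	θ̇: -1.160 -5.114 -0.455	tcp: -0.032 0.081 0.450	trq: -12.667 -3.338 1.516
step 31	q: 0.562 -1.507 -2.949	θ̇: -1.582 -4.984 -0.644	tcp: -0.028 0.060 0.443	trq: -9.267 -2.130 1.281
step 32	q: 0.526 -1.605 -2.962	θ̇: -1.960 -4.848 -0.724	tcp: -0.024 0.038 0.435	trq: -5.821 -0.922 0.981
step 33	q: 0.484 -1.701 -2.977	θ̇: -2.293 -4.703 -0.727	tcp: -0.019 0.015 0.426	trq: -2.522 0.221 0.660
step 34	q: 0.435 -1.793 -2.991	θ̇: -2.582 -4.545 -0.679	tcp: -0.015 -0.010 0.416	trq: 0.513 1.260 0.354
step 35	q: 0.381 -1.882 -3.004	θ̇: -2.827 -4.376 -0.599	tcp: -0.010 -0.035 0.406	trq: 3.222 2.168 0.084
step 36	q: 0.323 -1.968 -3.015	θ̇: -3.030 -4.196 -0.505	tcp: -0.005 -0.060 0.393	trq: 5.574 2.930 -0.134
step 37	q: 0.261 -2.050 -3.024	θ̇: -3.192 -4.007 -0.405	tcp: 0.001 -0.085 0.380	trq: 7.564 3.534 -0.297
step 38	q: 0.196 -2.128 -3.031	θ̇: -3.313 -3.811 -0.307	tcp: 0.008 -0.109 0.365	trq: 9.207 3.975 -0.402
step 39	q: 0.128 -2.202 -3.036	θ̇: -3.397 -3.610 -0.215	tcp: 0.014 -0.132 0.350	trq: 10.526 4.256 -0.454
step 40	q: 0.060 -2.273 -3.040	θ̇: -3.443 -3.406 -0.132	tcp: 0.021 -0.153 0.333	trq: 11.554 4.382 -0.460
step 41	q: -0.009 -2.339 -3.042	θ̇: -3.456 -3.202 -0.060	tcp: 0.028 -0.172 0.316	trq: 12.326 4.365 -0.427
step 42	q: -0.078 -2.401 -3.042	θ̇: -3.436 -3.000 0.000	tcp: 0.036 -0.190 0.298	trq: 12.877 4.224 -0.364
step 43	q: -0.146 -2.459 -3.042	θ̇: -3.386 -2.804 0.048	tcp: 0.043 -0.206 0.281	trq: 13.242 3.978 -0.276
step 44	q: -0.213 -2.513 -3.040	θ̇: -3.311 -2.614 0.086	tcp: 0.049 -0.220 0.264	trq: 13.453 3.649 -0.174
step 45	q: -0.278 -2.564 -3.038	θ̇: -3.213 -2.433 0.114	tcp: 0.056 -0.233 0.247	trq: 13.538 3.258 -0.065
step 46	q: -0.341 -2.611 -3.036	θ̇: -3.097 -2.261 0.135	tcp: 0.062 -0.244 0.230	trq: 13.523 2.826 0.045
step 47	q: -0.402 -2.654 -3.033	θ̇: -2.967 -2.100 0.148	tcp: 0.068 -0.254 0.215	trq: 13.430 2.370 0.152
step 48	q: -0.460 -2.695 -3.030	θ̇: -2.827 -1.951 0.154	tcp: 0.074 -0.262 0.200	trq: 13.277 1.906 0.255
step 49	q: -0.515 -2.733 -3.027	θ̇: -2.679 -1.813 0.156	tcp: 0.079 -0.269 0.185	trq: 13.081 1.446 0.350
step 50	q: -0.567 -2.768 -3.024	θ̇: -2.528 -1.687 0.153	tcp: 0.084 -0.275 0.172	trq: 12.855 0.999 0.438
step 51	q: -0.616 -2.800 -3.021	θ̇: -2.377 -1.572 0.147	tcp: 0.089 -0.281 0.160	trq: 12.611 0.572 0.518
step 52	q: -0.662 -2.831 -3.018	θ̇: -2.227 -1.467 0.138	tcp: 0.093 -0.285 0.148


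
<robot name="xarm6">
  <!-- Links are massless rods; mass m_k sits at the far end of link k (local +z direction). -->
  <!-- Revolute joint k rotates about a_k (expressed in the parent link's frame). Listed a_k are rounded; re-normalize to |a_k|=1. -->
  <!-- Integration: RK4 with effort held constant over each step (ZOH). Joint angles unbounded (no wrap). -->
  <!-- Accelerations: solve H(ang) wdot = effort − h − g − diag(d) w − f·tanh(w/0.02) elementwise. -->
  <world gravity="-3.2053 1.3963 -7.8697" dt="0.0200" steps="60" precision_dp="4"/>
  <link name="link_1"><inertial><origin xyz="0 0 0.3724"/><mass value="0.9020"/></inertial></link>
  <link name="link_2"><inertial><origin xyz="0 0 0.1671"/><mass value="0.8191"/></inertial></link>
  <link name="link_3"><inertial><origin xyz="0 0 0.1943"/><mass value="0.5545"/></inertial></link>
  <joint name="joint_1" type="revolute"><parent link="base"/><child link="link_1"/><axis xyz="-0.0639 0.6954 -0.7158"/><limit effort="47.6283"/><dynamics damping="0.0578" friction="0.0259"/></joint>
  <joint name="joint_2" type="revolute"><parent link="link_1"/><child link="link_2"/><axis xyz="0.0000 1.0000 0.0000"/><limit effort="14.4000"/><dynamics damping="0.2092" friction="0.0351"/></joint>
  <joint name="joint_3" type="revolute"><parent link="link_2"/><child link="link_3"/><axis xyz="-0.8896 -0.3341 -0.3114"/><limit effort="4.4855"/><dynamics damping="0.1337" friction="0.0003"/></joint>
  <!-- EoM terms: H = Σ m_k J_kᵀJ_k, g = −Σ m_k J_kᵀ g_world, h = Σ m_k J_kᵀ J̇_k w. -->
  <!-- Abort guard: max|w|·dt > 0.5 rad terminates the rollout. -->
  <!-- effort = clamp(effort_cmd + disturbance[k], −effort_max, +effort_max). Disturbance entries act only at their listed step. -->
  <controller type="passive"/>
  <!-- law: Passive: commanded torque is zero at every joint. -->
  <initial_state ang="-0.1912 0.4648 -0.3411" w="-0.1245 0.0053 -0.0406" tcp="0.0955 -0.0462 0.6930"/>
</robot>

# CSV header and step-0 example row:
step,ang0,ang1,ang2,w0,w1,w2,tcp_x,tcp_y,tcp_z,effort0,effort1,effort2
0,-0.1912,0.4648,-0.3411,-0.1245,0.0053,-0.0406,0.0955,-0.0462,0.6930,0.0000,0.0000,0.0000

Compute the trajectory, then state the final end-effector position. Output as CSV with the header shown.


step,ang0,ang1,ang2,w0,w1,w2,tcp_x,tcp_y,tcp_z,effort0,effort1,effort2
1,-0.1983,0.4712,-0.3434,-0.5814,0.6202,-0.1881,0.0945,-0.0460,0.6924,0.0000,0.0000,0.0000
2,-0.2142,0.4890,-0.3487,-0.9967,1.1449,-0.3485,0.0935,-0.0456,0.6905,0.0000,0.0000,0.0000
3,-0.2380,0.5166,-0.3574,-1.3788,1.5962,-0.5223,0.0923,-0.0449,0.6873,0.0000,0.0000,0.0000
4,-0.2692,0.5525,-0.3697,-1.7341,1.9867,-0.7074,0.0906,-0.0439,0.6828,0.0000,0.0000,0.0000
5,-0.3072,0.5957,-0.3857,-2.0681,2.3274,-0.8988,0.0885,-0.0425,0.6770,0.0000,0.0000,0.0000
6,-0.3518,0.6453,-0.4056,-2.3851,2.6277,-1.0897,0.0856,-0.0409,0.6698,0.0000,0.0000,0.0000
7,-0.4025,0.7006,-0.4293,-2.6891,2.8953,-1.2718,0.0818,-0.0387,0.6612,0.0000,0.0000,0.0000
8,-0.4593,0.7609,-0.4564,-2.9831,3.1368,-1.4357,0.0770,-0.0361,0.6510,0.0000,0.0000,0.0000
9,-0.5218,0.8259,-0.4865,-3.2700,3.3581,-1.5710,0.0711,-0.0330,0.6391,0.0000,0.0000,0.0000
10,-0.5900,0.8952,-0.5189,-3.5530,3.5642,-1.6670,0.0639,-0.0293,0.6256,0.0000,0.0000,0.0000
11,-0.6639,0.9684,-0.5528,-3.8349,3.7590,-1.7130,0.0552,-0.0252,0.6103,0.0000,0.0000,0.0000
12,-0.7435,1.0455,-0.5871,-4.1188,3.9446,-1.6994,0.0449,-0.0206,0.5934,0.0000,0.0000,0.0000
13,-0.8287,1.1261,-0.6204,-4.4081,4.1206,-1.6177,0.0330,-0.0158,0.5746,0.0000,0.0000,0.0000
14,-0.9198,1.2102,-0.6513,-4.7059,4.2832,-1.4621,0.0194,-0.0110,0.5543,0.0000,0.0000,0.0000
15,-1.0170,1.2973,-0.6783,-5.0153,4.4250,-1.2297,0.0040,-0.0063,0.5323,0.0000,0.0000,0.0000
16,-1.1205,1.3870,-0.7000,-5.3390,4.5346,-0.9212,-0.0131,-0.0022,0.5089,0.0000,0.0000,0.0000
17,-1.2307,1.4784,-0.7147,-5.6787,4.5969,-0.5406,-0.0318,0.0011,0.4842,0.0000,0.0000,0.0000
18,-1.3478,1.5704,-0.7212,-6.0346,4.5946,-0.0944,-0.0520,0.0033,0.4584,0.0000,0.0000,0.0000
19,-1.4722,1.6616,-0.7181,-6.4037,4.5099,0.4096,-0.0736,0.0040,0.4317,0.0000,0.0000,0.0000
20,-1.6040,1.7502,-0.7044,-6.7785,4.3270,0.9664,-0.0966,0.0029,0.4041,0.0000,0.0000,0.0000
21,-1.7433,1.8340,-0.6791,-7.1448,4.0345,1.5742,-0.1209,-0.0002,0.3759,0.0000,0.0000,0.0000
22,-1.8896,1.9108,-0.6411,-7.4792,3.6273,2.2354,-0.1466,-0.0058,0.3468,0.0000,0.0000,0.0000
23,-2.0420,1.9783,-0.5893,-7.7492,3.1078,2.9553,-0.1737,-0.0144,0.3165,0.0000,0.0000,0.0000
24,-2.1988,2.0344,-0.5225,-7.9147,2.4849,3.7372,-0.2022,-0.0268,0.2845,0.0000,0.0000,0.0000
25,-2.3576,2.0771,-0.4394,-7.9336,1.7722,4.5752,-0.2315,-0.0439,0.2497,0.0000,0.0000,0.0000
26,-2.5150,2.1048,-0.3392,-7.7705,0.9850,5.4483,-0.2605,-0.0670,0.2111,0.0000,0.0000,0.0000
27,-2.6671,2.1161,-0.2215,-7.4072,0.1391,6.3179,-0.2869,-0.0972,0.1679,0.0000,0.0000,0.0000
28,-2.8100,2.1102,-0.0868,-6.8531,-0.7378,7.1405,-0.3077,-0.1351,0.1201,0.0000,0.0000,0.0000
29,-2.9402,2.0864,0.0633,-6.1470,-1.6471,7.8415,-0.3193,-0.1803,0.0688,0.0000,0.0000,0.0000
30,-3.0553,2.0441,0.2256,-5.3522,-2.5843,8.3457,-0.3188,-0.2312,0.0161,0.0000,0.0000,0.0000
31,-3.1542,1.9828,0.3952,-4.5448,-3.5449,8.5678,-0.3046,-0.2851,-0.0346,0.0000,0.0000,0.0000
32,-3.2374,1.9022,0.5658,-3.7962,-4.5156,8.4180,-0.2767,-0.3389,-0.0800,0.0000,0.0000,0.0000
33,-3.3068,1.8024,0.7290,-3.1556,-5.4533,7.8320,-0.2374,-0.3893,-0.1173,0.0000,0.0000,0.0000
34,-3.3645,1.6849,0.8762,-2.6408,-6.2718,6.8179,-0.1901,-0.4339,-0.1451,0.0000,0.0000,0.0000
35,-3.4132,1.5531,0.9996,-2.2417,-6.8578,5.4796,-0.1390,-0.4714,-0.1636,0.0000,0.0000,0.0000
36,-3.4548,1.4128,1.0944,-1.9367,-7.1185,3.9919,-0.0876,-0.5018,-0.1740,0.0000,0.0000,0.0000
37,-3.4911,1.2708,1.1595,-1.7071,-7.0246,2.5423,-0.0384,-0.5260,-0.1781,0.0000,0.0000,0.0000
38,-3.5235,1.1339,1.1974,-1.5405,-6.6174,1.2834,0.0077,-0.5449,-0.1777,0.0000,0.0000,0.0000
39,-3.5531,1.0076,1.2128,-1.4265,-5.9848,0.3115,0.0502,-0.5594,-0.1742,0.0000,0.0000,0.0000
40,-3.5808,0.8953,1.2120,-1.3521,-5.2290,-0.3347,0.0892,-0.5702,-0.1687,0.0000,0.0000,0.0000
41,-3.6073,0.7986,1.2015,-1.3016,-4.4412,-0.6671,0.1247,-0.5775,-0.1620,0.0000,0.0000,0.0000
42,-3.6330,0.7174,1.1871,-1.2587,-3.6884,-0.7324,0.1568,-0.5816,-0.1546,0.0000,0.0000,0.0000
43,-3.6577,0.6506,1.1736,-1.2100,-3.0104,-0.5943,0.1855,-0.5829,-0.1473,0.0000,0.0000,0.0000
44,-3.6813,0.5964,1.1643,-1.1464,-2.4237,-0.3186,0.2108,-0.5817,-0.1404,0.0000,0.0000,0.0000
45,-3.7034,0.5530,1.1614,-1.0633,-1.9290,0.0375,0.2327,-0.5784,-0.1343,0.0000,0.0000,0.0000
46,-3.7236,0.5187,1.1660,-0.9596,-1.5183,0.4293,0.2513,-0.5734,-0.1293,0.0000,0.0000,0.0000
47,-3.7416,0.4918,1.1786,-0.8366,-1.1802,0.8257,0.2667,-0.5672,-0.1255,0.0000,0.0000,0.0000
48,-3.7570,0.4711,1.1989,-0.6966,-0.9015,1.2055,0.2790,-0.5600,-0.1230,0.0000,0.0000,0.0000
49,-3.7694,0.4555,1.2266,-0.5426,-0.6699,1.5553,0.2883,-0.5521,-0.1218,0.0000,0.0000,0.0000
50,-3.7786,0.4441,1.2609,-0.3774,-0.4736,1.8666,0.2946,-0.5438,-0.1219,0.0000,0.0000,0.0000
51,-3.7845,0.4363,1.3009,-0.2035,-0.3027,2.1342,0.2980,-0.5354,-0.1230,0.0000,0.0000,0.0000
52,-3.7867,0.4319,1.3459,-0.0232,-0.1481,2.3546,0.2986,-0.5271,-0.1252,0.0000,0.0000,0.0000
53,-3.7854,0.4305,1.3947,0.1591,-0.0005,2.5243,0.2963,-0.5190,-0.1283,0.0000,0.0000,0.0000
54,-3.7802,0.4313,1.4467,0.3709,0.0647,2.6598,0.2914,-0.5113,-0.1320,0.0000,0.0000,0.0000
55,-3.7706,0.4332,1.5007,0.5832,0.1355,2.7380,0.2839,-0.5042,-0.1362,0.0000,0.0000,0.0000
56,-3.7568,0.4368,1.5558,0.7943,0.2205,2.7564,0.2739,-0.4977,-0.1408,0.0000,0.0000,0.0000
57,-3.7388,0.4421,1.6106,1.0076,0.3117,2.7163,0.2614,-0.4921,-0.1455,0.0000,0.0000,0.0000
58,-3.7165,0.4492,1.6640,1.2253,0.4020,2.6190,0.2467,-0.4872,-0.1502,0.0000,0.0000,0.0000
59,-3.6898,0.4581,1.7150,1.4487,0.4846,2.4665,0.2299,-0.4834,-0.1549,0.0000,0.0000,0.0000
60,-3.6585,0.4685,1.7624,1.6779,0.5540,2.2612,0.2110,-0.4805,-0.1593,,,
# final tcp position (m): 0.2110 -0.4805 -0.1593
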